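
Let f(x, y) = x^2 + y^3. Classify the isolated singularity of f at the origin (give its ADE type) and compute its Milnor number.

Type A_{2}, Milnor number mu = 2.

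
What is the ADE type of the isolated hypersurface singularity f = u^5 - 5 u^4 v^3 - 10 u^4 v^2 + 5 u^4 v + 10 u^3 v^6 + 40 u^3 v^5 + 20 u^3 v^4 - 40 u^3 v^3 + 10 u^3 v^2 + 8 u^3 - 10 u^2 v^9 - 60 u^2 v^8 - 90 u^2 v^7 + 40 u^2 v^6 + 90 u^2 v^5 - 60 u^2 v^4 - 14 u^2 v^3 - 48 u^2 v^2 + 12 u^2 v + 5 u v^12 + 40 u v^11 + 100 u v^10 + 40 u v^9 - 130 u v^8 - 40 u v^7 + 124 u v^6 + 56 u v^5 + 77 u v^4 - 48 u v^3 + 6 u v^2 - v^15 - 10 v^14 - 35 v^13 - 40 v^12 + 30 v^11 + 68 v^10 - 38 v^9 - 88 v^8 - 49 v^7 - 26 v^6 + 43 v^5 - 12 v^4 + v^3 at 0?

E8

The Hessian of f at 0 has rank 0. Corank 2; j^3 = (2*u + v)^3 is a perfect cube, so E-series; the 5-jet and mu = 8 give E_8.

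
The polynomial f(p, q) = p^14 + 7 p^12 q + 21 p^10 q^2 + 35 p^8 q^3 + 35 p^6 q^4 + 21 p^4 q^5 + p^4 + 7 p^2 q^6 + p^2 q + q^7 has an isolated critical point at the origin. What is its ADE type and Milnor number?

The Hessian of f at 0 is [[0, 0], [0, 0]] with rank 0, so corank 2. A Groebner basis of the Jacobian ideal J(f) in C{p,q} is {p^2/7 + q^6, p^3, p*q}; counting standard monomials gives mu = 8. Corank 2; j^3 = p^2*q has shape L^2 M (L != M), so D-series; mu = 8 gives D_8.

Type D8, Milnor number mu = 8.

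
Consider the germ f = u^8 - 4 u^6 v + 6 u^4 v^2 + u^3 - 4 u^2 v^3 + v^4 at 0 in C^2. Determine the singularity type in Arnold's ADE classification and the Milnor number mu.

The Hessian of f at 0 is [[0, 0], [0, 0]] with rank 0, so corank 2. A Groebner basis of the Jacobian ideal J(f) in C{u,v} is {v^3, u^2}; counting standard monomials gives mu = 6. Corank 2; j^3 = u^3 is a perfect cube, so E-series; the 4-jet and mu = 6 give E_6.

Type E6, Milnor number mu = 6.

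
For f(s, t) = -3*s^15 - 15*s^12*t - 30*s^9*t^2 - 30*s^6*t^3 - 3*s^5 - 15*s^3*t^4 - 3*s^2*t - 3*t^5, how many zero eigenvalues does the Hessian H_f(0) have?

2

Hessian at 0 has rank 0.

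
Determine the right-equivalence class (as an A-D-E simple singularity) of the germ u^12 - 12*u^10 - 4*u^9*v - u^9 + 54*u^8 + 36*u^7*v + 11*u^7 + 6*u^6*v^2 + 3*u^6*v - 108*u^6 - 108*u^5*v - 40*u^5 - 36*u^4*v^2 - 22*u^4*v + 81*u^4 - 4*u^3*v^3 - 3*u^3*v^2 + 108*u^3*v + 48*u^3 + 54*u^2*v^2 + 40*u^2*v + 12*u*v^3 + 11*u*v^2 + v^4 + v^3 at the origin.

D_5

The Hessian of f at 0 has rank 0. Corank 2; j^3 = (3*u + v)*(4*u + v)^2 has shape L^2 M (L != M), so D-series; mu = 5 gives D_5.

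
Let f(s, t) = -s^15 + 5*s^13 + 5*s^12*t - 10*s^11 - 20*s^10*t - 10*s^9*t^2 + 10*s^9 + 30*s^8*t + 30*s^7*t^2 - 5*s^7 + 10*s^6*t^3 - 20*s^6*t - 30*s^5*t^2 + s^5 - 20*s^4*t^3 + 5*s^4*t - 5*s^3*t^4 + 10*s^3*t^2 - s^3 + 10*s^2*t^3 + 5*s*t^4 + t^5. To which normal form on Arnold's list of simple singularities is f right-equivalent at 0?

The Hessian of f at 0 has rank 0. Corank 2; j^3 = -s^3 is a perfect cube, so E-series; the 5-jet and mu = 8 give E_8.

E_{8}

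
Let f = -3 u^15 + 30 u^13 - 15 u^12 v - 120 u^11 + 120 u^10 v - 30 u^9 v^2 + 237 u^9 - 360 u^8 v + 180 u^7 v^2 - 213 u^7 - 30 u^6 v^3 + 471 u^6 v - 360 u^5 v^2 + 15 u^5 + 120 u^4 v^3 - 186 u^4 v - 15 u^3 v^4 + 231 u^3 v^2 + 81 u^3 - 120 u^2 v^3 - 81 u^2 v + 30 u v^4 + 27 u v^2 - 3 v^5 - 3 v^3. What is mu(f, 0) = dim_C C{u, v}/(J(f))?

8

The Hessian of f at 0 has rank 0. Corank 2; j^3 = 3*(3*u - v)^3 is a perfect cube, so E-series; the 5-jet and mu = 8 give E_8.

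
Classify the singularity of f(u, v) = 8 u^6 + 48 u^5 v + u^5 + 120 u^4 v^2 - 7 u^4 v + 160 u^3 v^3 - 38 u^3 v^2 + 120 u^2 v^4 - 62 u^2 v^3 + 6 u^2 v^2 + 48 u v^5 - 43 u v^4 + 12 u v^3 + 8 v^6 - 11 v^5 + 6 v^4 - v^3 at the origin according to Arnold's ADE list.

The Hessian of f at 0 is [[0, 0], [0, 0]] with rank 0, so corank 2. A Groebner basis of the Jacobian ideal J(f) in C{u,v} is {u^4 + u*v^2, u^2*v + 2*u*v^2 - v^2/4, v^3}; counting standard monomials gives mu = 8. Corank 2; j^3 = -v^3 is a perfect cube, so E-series; the 5-jet and mu = 8 give E_8.

E8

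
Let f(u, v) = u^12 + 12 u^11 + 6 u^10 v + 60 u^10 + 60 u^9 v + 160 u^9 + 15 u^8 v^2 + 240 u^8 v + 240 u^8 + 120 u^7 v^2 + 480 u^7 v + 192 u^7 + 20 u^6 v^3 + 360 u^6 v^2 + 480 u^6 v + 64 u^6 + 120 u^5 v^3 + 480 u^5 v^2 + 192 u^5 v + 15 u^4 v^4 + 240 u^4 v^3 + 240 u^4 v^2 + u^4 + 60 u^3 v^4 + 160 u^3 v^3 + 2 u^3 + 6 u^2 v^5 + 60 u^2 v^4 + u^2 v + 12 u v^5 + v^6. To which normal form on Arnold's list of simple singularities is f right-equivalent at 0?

The Hessian of f at 0 has rank 0. Corank 2; j^3 = u^2*(2*u + v) has shape L^2 M (L != M), so D-series; mu = 7 gives D_7.

D_{7}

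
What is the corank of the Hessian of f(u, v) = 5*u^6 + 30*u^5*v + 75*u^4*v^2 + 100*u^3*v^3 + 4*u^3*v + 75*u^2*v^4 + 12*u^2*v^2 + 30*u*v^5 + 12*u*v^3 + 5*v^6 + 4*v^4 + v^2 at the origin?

1

Hessian at 0 has rank 1.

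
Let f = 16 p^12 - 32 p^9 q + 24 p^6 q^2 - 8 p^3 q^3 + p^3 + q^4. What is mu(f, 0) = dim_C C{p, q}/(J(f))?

The Hessian of f at 0 is [[0, 0], [0, 0]] with rank 0, so corank 2. A Groebner basis of the Jacobian ideal J(f) in C{p,q} is {q^3, p^2}; counting standard monomials gives mu = 6. Corank 2; j^3 = p^3 is a perfect cube, so E-series; the 4-jet and mu = 6 give E_6.

6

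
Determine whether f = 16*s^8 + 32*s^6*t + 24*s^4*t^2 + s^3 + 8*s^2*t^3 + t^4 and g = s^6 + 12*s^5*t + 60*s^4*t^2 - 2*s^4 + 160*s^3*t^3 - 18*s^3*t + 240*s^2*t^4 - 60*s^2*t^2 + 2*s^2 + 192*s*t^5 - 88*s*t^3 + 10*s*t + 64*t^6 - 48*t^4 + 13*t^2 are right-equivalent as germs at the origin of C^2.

No.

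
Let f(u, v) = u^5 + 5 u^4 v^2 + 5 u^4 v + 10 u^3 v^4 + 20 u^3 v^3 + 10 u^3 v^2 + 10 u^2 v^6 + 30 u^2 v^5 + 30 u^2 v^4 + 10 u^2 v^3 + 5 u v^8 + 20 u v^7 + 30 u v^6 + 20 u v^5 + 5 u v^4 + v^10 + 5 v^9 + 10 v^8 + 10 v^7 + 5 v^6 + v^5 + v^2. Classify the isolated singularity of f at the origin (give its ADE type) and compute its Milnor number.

Type A4, Milnor number mu = 4.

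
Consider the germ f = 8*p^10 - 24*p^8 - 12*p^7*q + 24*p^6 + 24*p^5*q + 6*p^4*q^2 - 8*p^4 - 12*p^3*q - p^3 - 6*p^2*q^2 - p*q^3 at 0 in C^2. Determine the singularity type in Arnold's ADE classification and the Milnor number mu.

Type E7, Milnor number mu = 7.

The Hessian of f at 0 is [[0, 0], [0, 0]] with rank 0, so corank 2. A Groebner basis of the Jacobian ideal J(f) in C{p,q} is {3*p^2/4 + q^4 + q^3/4, p^3, p^2*q - p^2/4 - q^3/12, p^2 + p*q^2 + q^3/3}; counting standard monomials gives mu = 7. Corank 2; j^3 = -p^3 is a perfect cube, so E-series; the 4-jet and mu = 7 give E_7.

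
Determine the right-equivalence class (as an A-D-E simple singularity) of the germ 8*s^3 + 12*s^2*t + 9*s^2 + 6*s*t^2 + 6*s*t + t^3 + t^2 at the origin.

A_2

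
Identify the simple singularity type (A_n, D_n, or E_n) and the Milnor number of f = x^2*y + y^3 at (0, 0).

Type D_{4}, Milnor number mu = 4.

The Hessian of f at 0 has rank 0. Corank 2; j^3 = y*(x^2 + y^2) splits into three distinct lines over C (the quadratic factor has nonzero discriminant), so D_4.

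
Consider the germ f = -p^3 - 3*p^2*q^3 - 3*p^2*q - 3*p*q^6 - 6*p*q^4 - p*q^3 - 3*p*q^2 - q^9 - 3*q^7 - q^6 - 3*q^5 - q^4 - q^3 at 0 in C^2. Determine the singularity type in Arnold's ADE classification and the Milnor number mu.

Type E_7, Milnor number mu = 7.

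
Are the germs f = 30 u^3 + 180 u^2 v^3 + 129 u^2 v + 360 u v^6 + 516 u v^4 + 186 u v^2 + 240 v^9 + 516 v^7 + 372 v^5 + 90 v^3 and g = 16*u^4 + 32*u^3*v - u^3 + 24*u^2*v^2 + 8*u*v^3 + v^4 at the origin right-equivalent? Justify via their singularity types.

No.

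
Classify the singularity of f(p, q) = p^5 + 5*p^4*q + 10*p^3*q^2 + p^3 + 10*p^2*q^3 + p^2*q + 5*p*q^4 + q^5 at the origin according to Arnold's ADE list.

The Hessian of f at 0 has rank 0. Corank 2; j^3 = p^2*(p + q) has shape L^2 M (L != M), so D-series; mu = 6 gives D_6.

D_6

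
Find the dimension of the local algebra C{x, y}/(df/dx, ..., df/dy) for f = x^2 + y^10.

9

The Hessian of f at 0 has rank 1. Corank 1: A-series; mu = 9 gives A_9.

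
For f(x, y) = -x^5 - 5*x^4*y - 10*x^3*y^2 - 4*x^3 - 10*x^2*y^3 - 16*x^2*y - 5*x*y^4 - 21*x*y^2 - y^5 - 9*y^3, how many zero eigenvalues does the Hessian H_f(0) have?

The Hessian at 0 is [[0, 0], [0, 0]] of rank 0; hence corank 2.

2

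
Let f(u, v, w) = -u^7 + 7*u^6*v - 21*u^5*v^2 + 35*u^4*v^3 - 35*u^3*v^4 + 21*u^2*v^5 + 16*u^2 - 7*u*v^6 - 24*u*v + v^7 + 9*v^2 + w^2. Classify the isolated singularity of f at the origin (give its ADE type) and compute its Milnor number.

Type A_6, Milnor number mu = 6.

The Hessian of f at 0 has rank 2. Corank 1: A-series; mu = 6 gives A_6.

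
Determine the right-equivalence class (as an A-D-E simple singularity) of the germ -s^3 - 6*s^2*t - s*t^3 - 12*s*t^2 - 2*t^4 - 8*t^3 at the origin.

E7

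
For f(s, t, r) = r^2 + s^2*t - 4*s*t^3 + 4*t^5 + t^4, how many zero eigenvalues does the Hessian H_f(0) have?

2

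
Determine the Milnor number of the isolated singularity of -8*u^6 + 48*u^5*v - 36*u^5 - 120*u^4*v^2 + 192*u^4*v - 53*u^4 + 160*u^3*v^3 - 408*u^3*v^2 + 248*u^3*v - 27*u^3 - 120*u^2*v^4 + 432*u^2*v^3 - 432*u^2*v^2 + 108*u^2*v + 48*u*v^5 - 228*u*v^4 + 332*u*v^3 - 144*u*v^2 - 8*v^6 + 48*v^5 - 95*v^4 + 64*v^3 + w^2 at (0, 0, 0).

6

The Hessian of f at 0 is [[0, 0, 0], [0, 0, 0], [0, 0, 2]] with rank 1, so corank 2. A Groebner basis of the Jacobian ideal J(f) in C{u,v,w} is {u^3 - 108*u^2 + 288*u*v - 192*v^2, u^2*v - 90*u^2 + 240*u*v - 160*v^2, -297*u^2/4 + u*v^2 + 198*u*v - 132*v^2, -243*u^2/4 + 162*u*v + v^3 - 108*v^2, w}; counting standard monomials gives mu = 6. Corank 2; j^3 = -(3*u - 4*v)^3 is a perfect cube, so E-series; the 4-jet and mu = 6 give E_6.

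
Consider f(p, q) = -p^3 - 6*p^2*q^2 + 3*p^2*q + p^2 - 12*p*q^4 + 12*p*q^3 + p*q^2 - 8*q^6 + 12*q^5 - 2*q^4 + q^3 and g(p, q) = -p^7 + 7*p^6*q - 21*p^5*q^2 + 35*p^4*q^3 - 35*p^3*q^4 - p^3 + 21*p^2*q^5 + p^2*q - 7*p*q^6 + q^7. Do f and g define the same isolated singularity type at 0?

No.

The Hessian of f at 0 is [[2, 0], [0, 0]] with rank 1, so corank 1. A Groebner basis of the Jacobian ideal J(f) in C{p,q} is {q^2, p}; counting standard monomials gives mu = 2. Corank 1: A-series; mu = 2 gives A_2. The Hessian of g at 0 is [[0, 0], [0, 0]] with rank 0, so corank 2. A Groebner basis of the Jacobian ideal J(g) in C{p,q} is {p*q/7 + q^6, p*q^2, p^2 - p*q}; counting standard monomials gives mu = 8. Corank 2; j^3 = -p^2*(p - q) has shape L^2 M (L != M), so D-series; mu = 8 gives D_8. f is A_2 but g is D_8, hence not right-equivalent.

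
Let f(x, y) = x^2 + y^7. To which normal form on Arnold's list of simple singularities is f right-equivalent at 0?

The Hessian of f at 0 is [[2, 0], [0, 0]] with rank 1, so corank 1. A Groebner basis of the Jacobian ideal J(f) in C{x,y} is {y^6, x}; counting standard monomials gives mu = 6. Corank 1: A-series; mu = 6 gives A_6.

A6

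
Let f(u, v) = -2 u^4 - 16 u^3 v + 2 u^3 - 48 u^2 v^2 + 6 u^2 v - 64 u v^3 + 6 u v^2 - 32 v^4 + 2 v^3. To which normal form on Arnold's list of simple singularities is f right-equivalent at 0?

E_{6}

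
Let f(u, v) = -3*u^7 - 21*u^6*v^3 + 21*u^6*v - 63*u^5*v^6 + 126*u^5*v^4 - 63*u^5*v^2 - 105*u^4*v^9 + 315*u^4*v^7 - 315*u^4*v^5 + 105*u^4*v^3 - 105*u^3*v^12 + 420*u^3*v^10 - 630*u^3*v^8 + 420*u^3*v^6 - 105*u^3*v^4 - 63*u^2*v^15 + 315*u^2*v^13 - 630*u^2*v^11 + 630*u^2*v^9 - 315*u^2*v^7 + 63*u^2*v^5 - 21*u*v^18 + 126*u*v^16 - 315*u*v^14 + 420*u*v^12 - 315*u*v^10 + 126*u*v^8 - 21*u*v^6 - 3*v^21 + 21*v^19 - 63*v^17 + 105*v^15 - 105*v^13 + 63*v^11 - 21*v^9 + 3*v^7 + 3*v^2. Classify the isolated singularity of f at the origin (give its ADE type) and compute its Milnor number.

The Hessian of f at 0 has rank 1. Corank 1: A-series; mu = 6 gives A_6.

Type A6, Milnor number mu = 6.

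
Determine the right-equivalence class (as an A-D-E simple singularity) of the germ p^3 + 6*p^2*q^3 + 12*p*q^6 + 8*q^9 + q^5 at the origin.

E_8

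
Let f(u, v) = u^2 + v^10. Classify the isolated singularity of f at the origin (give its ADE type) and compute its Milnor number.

Type A_9, Milnor number mu = 9.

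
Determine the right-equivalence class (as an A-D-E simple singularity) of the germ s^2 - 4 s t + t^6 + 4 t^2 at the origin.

A5

The Hessian of f at 0 is [[2, -4], [-4, 8]] with rank 1, so corank 1. A Groebner basis of the Jacobian ideal J(f) in C{s,t} is {t^5, s - 2*t}; counting standard monomials gives mu = 5. Corank 1: A-series; mu = 5 gives A_5.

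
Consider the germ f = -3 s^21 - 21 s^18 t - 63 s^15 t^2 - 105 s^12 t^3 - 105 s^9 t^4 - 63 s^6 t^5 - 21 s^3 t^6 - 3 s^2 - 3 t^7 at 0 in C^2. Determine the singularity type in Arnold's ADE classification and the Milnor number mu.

Type A6, Milnor number mu = 6.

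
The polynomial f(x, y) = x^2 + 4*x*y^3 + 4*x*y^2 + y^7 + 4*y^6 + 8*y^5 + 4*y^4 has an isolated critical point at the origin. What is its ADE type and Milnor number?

Type A6, Milnor number mu = 6.

The Hessian of f at 0 has rank 1. Corank 1: A-series; mu = 6 gives A_6.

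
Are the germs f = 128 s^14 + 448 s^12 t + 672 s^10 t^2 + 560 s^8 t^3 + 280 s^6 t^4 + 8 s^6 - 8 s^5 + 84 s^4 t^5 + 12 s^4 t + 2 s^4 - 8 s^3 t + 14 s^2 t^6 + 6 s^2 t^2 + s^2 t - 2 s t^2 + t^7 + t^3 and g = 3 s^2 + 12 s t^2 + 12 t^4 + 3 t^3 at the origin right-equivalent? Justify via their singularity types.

No.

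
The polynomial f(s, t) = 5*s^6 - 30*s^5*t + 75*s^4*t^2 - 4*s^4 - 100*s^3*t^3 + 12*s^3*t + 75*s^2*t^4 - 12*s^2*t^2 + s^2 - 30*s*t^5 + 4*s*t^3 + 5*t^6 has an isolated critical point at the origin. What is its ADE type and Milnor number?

Type A5, Milnor number mu = 5.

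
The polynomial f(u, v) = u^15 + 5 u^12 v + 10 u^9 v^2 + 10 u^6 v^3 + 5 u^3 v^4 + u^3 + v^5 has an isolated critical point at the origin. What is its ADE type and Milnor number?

The Hessian of f at 0 has rank 0. Corank 2; j^3 = u^3 is a perfect cube, so E-series; the 5-jet and mu = 8 give E_8.

Type E_8, Milnor number mu = 8.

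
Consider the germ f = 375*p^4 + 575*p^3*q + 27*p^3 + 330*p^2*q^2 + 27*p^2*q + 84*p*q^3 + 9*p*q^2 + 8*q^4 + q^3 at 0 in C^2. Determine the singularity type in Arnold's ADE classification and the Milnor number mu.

Type E_{7}, Milnor number mu = 7.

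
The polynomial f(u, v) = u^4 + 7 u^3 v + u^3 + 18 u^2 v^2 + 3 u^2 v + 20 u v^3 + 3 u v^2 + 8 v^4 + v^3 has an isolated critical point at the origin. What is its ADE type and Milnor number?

The Hessian of f at 0 has rank 0. Corank 2; j^3 = (u + v)^3 is a perfect cube, so E-series; the 4-jet and mu = 7 give E_7.

Type E_{7}, Milnor number mu = 7.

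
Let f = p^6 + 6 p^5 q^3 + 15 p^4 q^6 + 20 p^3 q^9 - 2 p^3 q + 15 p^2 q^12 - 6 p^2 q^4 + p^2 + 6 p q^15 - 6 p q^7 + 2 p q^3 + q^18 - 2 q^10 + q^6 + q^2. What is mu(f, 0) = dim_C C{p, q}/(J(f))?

The Hessian of f at 0 has rank 2. Corank 0: nondegenerate Morse point, so A_1.

1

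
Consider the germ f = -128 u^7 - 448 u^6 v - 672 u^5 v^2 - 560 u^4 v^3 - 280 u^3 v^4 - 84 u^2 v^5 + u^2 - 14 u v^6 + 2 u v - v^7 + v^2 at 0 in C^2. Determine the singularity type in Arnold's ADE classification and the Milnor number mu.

Type A_{6}, Milnor number mu = 6.

The Hessian of f at 0 has rank 1. Corank 1: A-series; mu = 6 gives A_6.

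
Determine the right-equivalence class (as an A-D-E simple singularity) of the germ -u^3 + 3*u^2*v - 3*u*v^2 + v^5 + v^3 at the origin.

E8

The Hessian of f at 0 is [[0, 0], [0, 0]] with rank 0, so corank 2. A Groebner basis of the Jacobian ideal J(f) in C{u,v} is {v^4, u^2 - 2*u*v + v^2}; counting standard monomials gives mu = 8. Corank 2; j^3 = -(u - v)^3 is a perfect cube, so E-series; the 5-jet and mu = 8 give E_8.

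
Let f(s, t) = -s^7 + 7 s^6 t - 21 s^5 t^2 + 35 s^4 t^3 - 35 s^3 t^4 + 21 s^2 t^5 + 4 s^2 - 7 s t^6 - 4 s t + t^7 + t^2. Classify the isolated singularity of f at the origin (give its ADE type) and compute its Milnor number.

The Hessian of f at 0 has rank 1. Corank 1: A-series; mu = 6 gives A_6.

Type A_6, Milnor number mu = 6.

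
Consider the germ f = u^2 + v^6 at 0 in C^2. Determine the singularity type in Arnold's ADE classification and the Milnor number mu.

Type A_5, Milnor number mu = 5.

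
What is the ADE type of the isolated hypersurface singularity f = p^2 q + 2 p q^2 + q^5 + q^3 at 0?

D_{6}

The Hessian of f at 0 has rank 0. Corank 2; j^3 = q*(p + q)^2 has shape L^2 M (L != M), so D-series; mu = 6 gives D_6.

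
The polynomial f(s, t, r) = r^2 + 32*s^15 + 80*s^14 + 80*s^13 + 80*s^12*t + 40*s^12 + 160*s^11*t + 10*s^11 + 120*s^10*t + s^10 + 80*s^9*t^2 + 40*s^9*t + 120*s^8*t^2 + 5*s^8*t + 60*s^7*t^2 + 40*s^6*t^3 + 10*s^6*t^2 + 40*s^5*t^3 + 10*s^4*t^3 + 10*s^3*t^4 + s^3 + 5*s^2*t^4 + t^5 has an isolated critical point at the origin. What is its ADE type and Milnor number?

Type E8, Milnor number mu = 8.

The Hessian of f at 0 has rank 1. Corank 2; j^3 = s^3 is a perfect cube, so E-series; the 5-jet and mu = 8 give E_8.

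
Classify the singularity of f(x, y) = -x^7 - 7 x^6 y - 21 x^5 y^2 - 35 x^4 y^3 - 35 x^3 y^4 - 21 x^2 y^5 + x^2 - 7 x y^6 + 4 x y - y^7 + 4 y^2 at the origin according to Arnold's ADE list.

A_6

The Hessian of f at 0 has rank 1. Corank 1: A-series; mu = 6 gives A_6.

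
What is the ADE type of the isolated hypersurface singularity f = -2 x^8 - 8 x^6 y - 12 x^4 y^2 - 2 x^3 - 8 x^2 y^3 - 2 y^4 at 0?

E6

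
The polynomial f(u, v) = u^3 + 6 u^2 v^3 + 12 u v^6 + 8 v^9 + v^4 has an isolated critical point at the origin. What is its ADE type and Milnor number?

Type E6, Milnor number mu = 6.

The Hessian of f at 0 is [[0, 0], [0, 0]] with rank 0, so corank 2. A Groebner basis of the Jacobian ideal J(f) in C{u,v} is {v^3, u^2}; counting standard monomials gives mu = 6. Corank 2; j^3 = u^3 is a perfect cube, so E-series; the 4-jet and mu = 6 give E_6.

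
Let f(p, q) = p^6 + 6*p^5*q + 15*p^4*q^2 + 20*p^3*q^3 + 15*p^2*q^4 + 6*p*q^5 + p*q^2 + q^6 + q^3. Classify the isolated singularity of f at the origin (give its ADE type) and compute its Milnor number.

The Hessian of f at 0 has rank 0. Corank 2; j^3 = q^2*(p + q) has shape L^2 M (L != M), so D-series; mu = 7 gives D_7.

Type D_7, Milnor number mu = 7.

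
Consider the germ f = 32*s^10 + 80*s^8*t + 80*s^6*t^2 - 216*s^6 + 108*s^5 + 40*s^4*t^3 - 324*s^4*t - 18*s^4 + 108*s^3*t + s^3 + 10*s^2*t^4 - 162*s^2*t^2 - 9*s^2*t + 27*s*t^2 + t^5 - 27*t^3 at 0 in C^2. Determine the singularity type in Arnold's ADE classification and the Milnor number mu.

The Hessian of f at 0 has rank 0. Corank 2; j^3 = (s - 3*t)^3 is a perfect cube, so E-series; the 5-jet and mu = 8 give E_8.

Type E8, Milnor number mu = 8.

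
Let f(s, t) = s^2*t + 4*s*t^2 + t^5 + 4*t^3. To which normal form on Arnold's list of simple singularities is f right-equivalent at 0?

The Hessian of f at 0 is [[0, 0], [0, 0]] with rank 0, so corank 2. A Groebner basis of the Jacobian ideal J(f) in C{s,t} is {s^2/5 + t^4 - 4*t^2/5, s^3 + 8*t^3, s*t + 2*t^2}; counting standard monomials gives mu = 6. Corank 2; j^3 = t*(s + 2*t)^2 has shape L^2 M (L != M), so D-series; mu = 6 gives D_6.

D6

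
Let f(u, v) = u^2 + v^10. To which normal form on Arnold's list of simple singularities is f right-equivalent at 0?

A9

The Hessian of f at 0 has rank 1. Corank 1: A-series; mu = 9 gives A_9.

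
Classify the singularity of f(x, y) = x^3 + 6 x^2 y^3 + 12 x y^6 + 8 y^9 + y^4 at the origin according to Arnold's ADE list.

The Hessian of f at 0 has rank 0. Corank 2; j^3 = x^3 is a perfect cube, so E-series; the 4-jet and mu = 6 give E_6.

E_6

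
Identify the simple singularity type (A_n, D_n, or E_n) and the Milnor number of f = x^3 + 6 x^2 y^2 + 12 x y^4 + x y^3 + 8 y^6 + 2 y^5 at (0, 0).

The Hessian of f at 0 has rank 0. Corank 2; j^3 = x^3 is a perfect cube, so E-series; the 4-jet and mu = 7 give E_7.

Type E_7, Milnor number mu = 7.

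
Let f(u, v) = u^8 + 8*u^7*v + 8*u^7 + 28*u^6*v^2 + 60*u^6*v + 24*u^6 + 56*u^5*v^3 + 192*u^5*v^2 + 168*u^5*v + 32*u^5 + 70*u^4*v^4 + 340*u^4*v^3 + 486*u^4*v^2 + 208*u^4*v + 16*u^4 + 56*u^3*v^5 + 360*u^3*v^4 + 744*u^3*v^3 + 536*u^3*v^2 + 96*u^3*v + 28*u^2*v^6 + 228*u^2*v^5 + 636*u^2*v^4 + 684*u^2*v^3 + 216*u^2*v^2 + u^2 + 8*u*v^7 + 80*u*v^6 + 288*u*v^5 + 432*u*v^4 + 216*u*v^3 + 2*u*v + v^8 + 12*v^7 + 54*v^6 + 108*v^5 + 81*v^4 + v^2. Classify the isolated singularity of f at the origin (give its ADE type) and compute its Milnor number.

The Hessian of f at 0 is [[2, 2], [2, 2]] with rank 1, so corank 1. A Groebner basis of the Jacobian ideal J(f) in C{u,v} is {v^3, u + v}; counting standard monomials gives mu = 3. Corank 1: A-series; mu = 3 gives A_3.

Type A_3, Milnor number mu = 3.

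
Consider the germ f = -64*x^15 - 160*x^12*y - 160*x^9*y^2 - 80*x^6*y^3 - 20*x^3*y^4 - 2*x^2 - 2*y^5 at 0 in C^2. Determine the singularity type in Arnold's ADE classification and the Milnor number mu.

The Hessian of f at 0 is [[-4, 0], [0, 0]] with rank 1, so corank 1. A Groebner basis of the Jacobian ideal J(f) in C{x,y} is {y^4, x}; counting standard monomials gives mu = 4. Corank 1: A-series; mu = 4 gives A_4.

Type A_4, Milnor number mu = 4.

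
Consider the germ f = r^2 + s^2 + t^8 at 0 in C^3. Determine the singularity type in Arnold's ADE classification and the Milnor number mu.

The Hessian of f at 0 has rank 2. Corank 1: A-series; mu = 7 gives A_7.

Type A_{7}, Milnor number mu = 7.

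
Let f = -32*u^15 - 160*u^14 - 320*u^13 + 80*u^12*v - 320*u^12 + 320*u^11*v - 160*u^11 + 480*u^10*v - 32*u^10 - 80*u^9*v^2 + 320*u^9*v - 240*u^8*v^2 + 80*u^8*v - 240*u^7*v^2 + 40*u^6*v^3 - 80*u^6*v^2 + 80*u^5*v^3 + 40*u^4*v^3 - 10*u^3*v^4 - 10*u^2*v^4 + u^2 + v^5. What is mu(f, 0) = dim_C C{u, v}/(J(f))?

4

The Hessian of f at 0 has rank 1. Corank 1: A-series; mu = 4 gives A_4.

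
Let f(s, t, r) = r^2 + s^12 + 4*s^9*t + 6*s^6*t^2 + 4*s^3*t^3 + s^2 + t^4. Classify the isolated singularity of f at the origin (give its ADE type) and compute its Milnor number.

The Hessian of f at 0 has rank 2. Corank 1: A-series; mu = 3 gives A_3.

Type A_3, Milnor number mu = 3.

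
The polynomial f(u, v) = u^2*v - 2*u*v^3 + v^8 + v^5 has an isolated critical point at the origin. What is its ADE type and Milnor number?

The Hessian of f at 0 has rank 0. Corank 2; j^3 = u^2*v has shape L^2 M (L != M), so D-series; mu = 9 gives D_9.

Type D9, Milnor number mu = 9.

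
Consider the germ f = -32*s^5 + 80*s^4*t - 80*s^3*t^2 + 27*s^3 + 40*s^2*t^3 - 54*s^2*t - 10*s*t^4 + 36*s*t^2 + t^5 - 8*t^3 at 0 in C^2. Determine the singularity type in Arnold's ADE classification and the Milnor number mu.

Type E_{8}, Milnor number mu = 8.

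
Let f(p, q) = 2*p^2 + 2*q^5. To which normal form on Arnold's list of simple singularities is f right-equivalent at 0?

A_{4}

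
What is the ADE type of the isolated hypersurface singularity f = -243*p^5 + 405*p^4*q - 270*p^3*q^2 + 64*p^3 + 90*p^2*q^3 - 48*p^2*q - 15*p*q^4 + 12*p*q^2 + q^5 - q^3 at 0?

E8

The Hessian of f at 0 has rank 0. Corank 2; j^3 = (4*p - q)^3 is a perfect cube, so E-series; the 5-jet and mu = 8 give E_8.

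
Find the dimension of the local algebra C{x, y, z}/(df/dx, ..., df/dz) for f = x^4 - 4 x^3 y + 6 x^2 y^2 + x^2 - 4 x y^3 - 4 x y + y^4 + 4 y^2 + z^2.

3

The Hessian of f at 0 has rank 2. Corank 1: A-series; mu = 3 gives A_3.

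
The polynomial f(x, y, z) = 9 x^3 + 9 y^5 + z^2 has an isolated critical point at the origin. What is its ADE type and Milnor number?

The Hessian of f at 0 has rank 1. Corank 2; j^3 = 9*x^3 is a perfect cube, so E-series; the 5-jet and mu = 8 give E_8.

Type E8, Milnor number mu = 8.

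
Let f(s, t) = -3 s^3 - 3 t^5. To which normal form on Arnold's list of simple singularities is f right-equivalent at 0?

E8

The Hessian of f at 0 is [[0, 0], [0, 0]] with rank 0, so corank 2. A Groebner basis of the Jacobian ideal J(f) in C{s,t} is {t^4, s^2}; counting standard monomials gives mu = 8. Corank 2; j^3 = -3*s^3 is a perfect cube, so E-series; the 5-jet and mu = 8 give E_8.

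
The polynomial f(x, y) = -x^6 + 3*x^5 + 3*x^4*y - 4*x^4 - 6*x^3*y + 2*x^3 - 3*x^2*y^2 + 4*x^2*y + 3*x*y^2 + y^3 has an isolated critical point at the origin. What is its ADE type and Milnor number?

Type D4, Milnor number mu = 4.

The Hessian of f at 0 is [[0, 0], [0, 0]] with rank 0, so corank 2. A Groebner basis of the Jacobian ideal J(f) in C{x,y} is {y^3, x^2 - 3*y^2/2, x*y + 3*y^2/2}; counting standard monomials gives mu = 4. Corank 2; j^3 = (x + y)*(2*x^2 + 2*x*y + y^2) splits into three distinct lines over C (the quadratic factor has nonzero discriminant), so D_4.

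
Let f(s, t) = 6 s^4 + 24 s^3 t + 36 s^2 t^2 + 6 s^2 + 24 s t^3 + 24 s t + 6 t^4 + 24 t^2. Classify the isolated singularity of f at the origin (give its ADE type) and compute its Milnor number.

Type A_3, Milnor number mu = 3.

The Hessian of f at 0 is [[12, 24], [24, 48]] with rank 1, so corank 1. A Groebner basis of the Jacobian ideal J(f) in C{s,t} is {t^3, s + 2*t}; counting standard monomials gives mu = 3. Corank 1: A-series; mu = 3 gives A_3.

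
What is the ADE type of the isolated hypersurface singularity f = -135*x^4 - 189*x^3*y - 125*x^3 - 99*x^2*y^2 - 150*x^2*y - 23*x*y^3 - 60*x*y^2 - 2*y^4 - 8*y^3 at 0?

The Hessian of f at 0 has rank 0. Corank 2; j^3 = -(5*x + 2*y)^3 is a perfect cube, so E-series; the 4-jet and mu = 7 give E_7.

E7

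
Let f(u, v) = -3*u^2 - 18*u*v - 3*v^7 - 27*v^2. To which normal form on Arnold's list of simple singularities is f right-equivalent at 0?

The Hessian of f at 0 has rank 1. Corank 1: A-series; mu = 6 gives A_6.

A_{6}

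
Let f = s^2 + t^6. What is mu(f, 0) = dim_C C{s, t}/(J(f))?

5

The Hessian of f at 0 has rank 1. Corank 1: A-series; mu = 5 gives A_5.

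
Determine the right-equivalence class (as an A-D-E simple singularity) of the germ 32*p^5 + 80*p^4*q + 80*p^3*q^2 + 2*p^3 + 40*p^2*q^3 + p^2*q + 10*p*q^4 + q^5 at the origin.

The Hessian of f at 0 has rank 0. Corank 2; j^3 = p^2*(2*p + q) has shape L^2 M (L != M), so D-series; mu = 6 gives D_6.

D_6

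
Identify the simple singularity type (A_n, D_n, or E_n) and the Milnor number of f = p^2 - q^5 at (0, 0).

Type A_4, Milnor number mu = 4.

The Hessian of f at 0 has rank 1. Corank 1: A-series; mu = 4 gives A_4.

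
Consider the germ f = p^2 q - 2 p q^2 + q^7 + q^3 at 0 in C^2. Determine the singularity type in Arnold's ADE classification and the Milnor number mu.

The Hessian of f at 0 has rank 0. Corank 2; j^3 = q*(p - q)^2 has shape L^2 M (L != M), so D-series; mu = 8 gives D_8.

Type D_8, Milnor number mu = 8.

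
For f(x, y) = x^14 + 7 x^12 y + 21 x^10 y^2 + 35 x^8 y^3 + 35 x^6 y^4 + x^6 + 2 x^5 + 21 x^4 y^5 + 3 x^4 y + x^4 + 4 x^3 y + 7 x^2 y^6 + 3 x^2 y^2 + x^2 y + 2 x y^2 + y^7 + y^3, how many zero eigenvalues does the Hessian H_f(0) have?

2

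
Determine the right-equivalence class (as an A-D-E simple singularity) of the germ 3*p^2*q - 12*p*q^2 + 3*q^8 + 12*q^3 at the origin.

D_{9}

The Hessian of f at 0 has rank 0. Corank 2; j^3 = 3*q*(p - 2*q)^2 has shape L^2 M (L != M), so D-series; mu = 9 gives D_9.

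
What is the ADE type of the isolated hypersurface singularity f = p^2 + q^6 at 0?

A5

The Hessian of f at 0 has rank 1. Corank 1: A-series; mu = 5 gives A_5.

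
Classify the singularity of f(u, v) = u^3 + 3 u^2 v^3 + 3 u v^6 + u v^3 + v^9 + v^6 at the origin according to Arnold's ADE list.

E7

The Hessian of f at 0 is [[0, 0], [0, 0]] with rank 0, so corank 2. A Groebner basis of the Jacobian ideal J(f) in C{u,v} is {u^3, u*v^2, 3*u^2 + v^3}; counting standard monomials gives mu = 7. Corank 2; j^3 = u^3 is a perfect cube, so E-series; the 4-jet and mu = 7 give E_7.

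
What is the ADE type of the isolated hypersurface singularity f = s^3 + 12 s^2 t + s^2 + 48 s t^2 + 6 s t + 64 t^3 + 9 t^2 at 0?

The Hessian of f at 0 has rank 1. Corank 1: A-series; mu = 2 gives A_2.

A_{2}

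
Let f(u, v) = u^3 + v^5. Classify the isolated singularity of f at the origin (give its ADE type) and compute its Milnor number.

The Hessian of f at 0 is [[0, 0], [0, 0]] with rank 0, so corank 2. A Groebner basis of the Jacobian ideal J(f) in C{u,v} is {v^4, u^2}; counting standard monomials gives mu = 8. Corank 2; j^3 = u^3 is a perfect cube, so E-series; the 5-jet and mu = 8 give E_8.

Type E_8, Milnor number mu = 8.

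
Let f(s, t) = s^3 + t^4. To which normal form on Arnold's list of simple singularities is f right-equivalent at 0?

E6

The Hessian of f at 0 is [[0, 0], [0, 0]] with rank 0, so corank 2. A Groebner basis of the Jacobian ideal J(f) in C{s,t} is {t^3, s^2}; counting standard monomials gives mu = 6. Corank 2; j^3 = s^3 is a perfect cube, so E-series; the 4-jet and mu = 6 give E_6.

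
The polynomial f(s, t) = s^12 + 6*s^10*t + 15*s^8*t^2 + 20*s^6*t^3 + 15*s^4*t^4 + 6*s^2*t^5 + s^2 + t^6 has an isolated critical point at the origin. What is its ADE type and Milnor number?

Type A_5, Milnor number mu = 5.

The Hessian of f at 0 has rank 1. Corank 1: A-series; mu = 5 gives A_5.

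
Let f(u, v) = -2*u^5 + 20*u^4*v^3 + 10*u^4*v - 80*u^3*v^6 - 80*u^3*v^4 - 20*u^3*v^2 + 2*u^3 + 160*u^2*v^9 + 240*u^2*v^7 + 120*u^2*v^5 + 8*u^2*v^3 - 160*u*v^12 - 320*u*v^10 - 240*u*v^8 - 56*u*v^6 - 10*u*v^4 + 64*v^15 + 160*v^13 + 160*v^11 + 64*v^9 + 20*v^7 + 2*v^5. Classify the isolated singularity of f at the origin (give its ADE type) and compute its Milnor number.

The Hessian of f at 0 has rank 0. Corank 2; j^3 = 2*u^3 is a perfect cube, so E-series; the 5-jet and mu = 8 give E_8.

Type E_8, Milnor number mu = 8.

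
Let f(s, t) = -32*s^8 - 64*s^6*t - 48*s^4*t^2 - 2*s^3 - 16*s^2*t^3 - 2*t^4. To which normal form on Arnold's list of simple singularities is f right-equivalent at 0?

E_{6}

The Hessian of f at 0 is [[0, 0], [0, 0]] with rank 0, so corank 2. A Groebner basis of the Jacobian ideal J(f) in C{s,t} is {t^3, s^2}; counting standard monomials gives mu = 6. Corank 2; j^3 = -2*s^3 is a perfect cube, so E-series; the 4-jet and mu = 6 give E_6.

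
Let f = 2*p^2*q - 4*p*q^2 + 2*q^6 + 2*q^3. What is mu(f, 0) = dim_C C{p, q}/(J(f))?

7

The Hessian of f at 0 has rank 0. Corank 2; j^3 = 2*q*(p - q)^2 has shape L^2 M (L != M), so D-series; mu = 7 gives D_7.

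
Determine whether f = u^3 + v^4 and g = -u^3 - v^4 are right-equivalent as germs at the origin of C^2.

Yes.

The Hessian of f at 0 is [[0, 0], [0, 0]] with rank 0, so corank 2. A Groebner basis of the Jacobian ideal J(f) in C{u,v} is {v^3, u^2}; counting standard monomials gives mu = 6. Corank 2; j^3 = u^3 is a perfect cube, so E-series; the 4-jet and mu = 6 give E_6. The Hessian of g at 0 is [[0, 0], [0, 0]] with rank 0, so corank 2. A Groebner basis of the Jacobian ideal J(g) in C{u,v} is {v^3, u^2}; counting standard monomials gives mu = 6. Corank 2; j^3 = -u^3 is a perfect cube, so E-series; the 4-jet and mu = 6 give E_6. Both have type E_6, hence right-equivalent.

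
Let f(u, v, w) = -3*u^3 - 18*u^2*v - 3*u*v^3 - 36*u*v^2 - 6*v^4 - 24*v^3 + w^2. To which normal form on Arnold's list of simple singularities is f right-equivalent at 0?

The Hessian of f at 0 is [[0, 0, 0], [0, 0, 0], [0, 0, 2]] with rank 1, so corank 2. A Groebner basis of the Jacobian ideal J(f) in C{u,v,w} is {u^3 + 6*u^2*v + 48*u^2 + 192*u*v + 192*v^2, -6*u^2 + u*v^2 - 24*u*v - 24*v^2, 3*u^2 + 12*u*v + v^3 + 12*v^2, w}; counting standard monomials gives mu = 7. Corank 2; j^3 = -3*(u + 2*v)^3 is a perfect cube, so E-series; the 4-jet and mu = 7 give E_7.

E_{7}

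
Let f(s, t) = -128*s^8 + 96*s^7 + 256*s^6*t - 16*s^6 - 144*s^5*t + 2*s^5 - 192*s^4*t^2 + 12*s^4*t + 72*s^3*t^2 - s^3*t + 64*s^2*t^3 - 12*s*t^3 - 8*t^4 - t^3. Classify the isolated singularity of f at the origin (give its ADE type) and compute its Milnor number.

Type E_7, Milnor number mu = 7.

The Hessian of f at 0 is [[0, 0], [0, 0]] with rank 0, so corank 2. A Groebner basis of the Jacobian ideal J(f) in C{s,t} is {s^3 + 72*s*t^2 + 3*t^2, s^2*t + 10*s*t^2, t^3}; counting standard monomials gives mu = 7. Corank 2; j^3 = -t^3 is a perfect cube, so E-series; the 4-jet and mu = 7 give E_7.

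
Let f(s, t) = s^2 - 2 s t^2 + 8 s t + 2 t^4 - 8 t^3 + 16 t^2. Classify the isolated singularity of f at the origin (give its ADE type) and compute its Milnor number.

The Hessian of f at 0 has rank 1. Corank 1: A-series; mu = 3 gives A_3.

Type A3, Milnor number mu = 3.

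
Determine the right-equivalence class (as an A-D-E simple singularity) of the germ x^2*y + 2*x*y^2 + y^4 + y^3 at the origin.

D_5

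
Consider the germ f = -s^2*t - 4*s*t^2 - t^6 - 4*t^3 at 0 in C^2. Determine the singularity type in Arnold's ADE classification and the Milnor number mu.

Type D7, Milnor number mu = 7.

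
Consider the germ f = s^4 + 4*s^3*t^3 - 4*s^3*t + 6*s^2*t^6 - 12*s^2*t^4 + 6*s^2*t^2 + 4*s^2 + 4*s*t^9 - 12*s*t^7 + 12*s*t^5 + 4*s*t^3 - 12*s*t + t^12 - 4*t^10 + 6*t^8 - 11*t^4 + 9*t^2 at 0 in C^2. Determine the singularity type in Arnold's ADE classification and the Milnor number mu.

The Hessian of f at 0 has rank 1. Corank 1: A-series; mu = 3 gives A_3.

Type A3, Milnor number mu = 3.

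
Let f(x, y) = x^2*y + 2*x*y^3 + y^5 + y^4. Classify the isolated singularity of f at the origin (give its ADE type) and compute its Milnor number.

Type D_5, Milnor number mu = 5.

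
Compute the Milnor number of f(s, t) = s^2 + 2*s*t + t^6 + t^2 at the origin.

5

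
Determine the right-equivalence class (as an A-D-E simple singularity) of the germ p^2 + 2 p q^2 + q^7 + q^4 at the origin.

The Hessian of f at 0 is [[2, 0], [0, 0]] with rank 1, so corank 1. A Groebner basis of the Jacobian ideal J(f) in C{p,q} is {p^3, p + q^2}; counting standard monomials gives mu = 6. Corank 1: A-series; mu = 6 gives A_6.

A_{6}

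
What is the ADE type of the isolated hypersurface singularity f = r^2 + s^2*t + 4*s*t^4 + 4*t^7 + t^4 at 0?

D5

The Hessian of f at 0 has rank 1. Corank 2; j^3 = s^2*t has shape L^2 M (L != M), so D-series; mu = 5 gives D_5.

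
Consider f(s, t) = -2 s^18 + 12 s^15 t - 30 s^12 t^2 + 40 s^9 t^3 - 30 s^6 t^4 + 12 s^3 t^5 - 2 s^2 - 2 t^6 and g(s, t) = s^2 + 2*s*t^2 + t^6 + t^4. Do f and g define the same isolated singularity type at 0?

Yes.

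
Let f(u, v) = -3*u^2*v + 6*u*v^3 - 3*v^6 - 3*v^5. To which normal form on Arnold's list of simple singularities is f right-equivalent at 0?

D_7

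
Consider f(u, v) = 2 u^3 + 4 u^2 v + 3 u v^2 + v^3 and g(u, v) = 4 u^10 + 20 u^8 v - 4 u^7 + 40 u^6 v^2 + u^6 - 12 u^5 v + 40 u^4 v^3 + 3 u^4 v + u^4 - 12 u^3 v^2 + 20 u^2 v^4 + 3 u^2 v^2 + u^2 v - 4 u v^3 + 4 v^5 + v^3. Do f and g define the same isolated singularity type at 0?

The Hessian of f at 0 has rank 0. Corank 2; j^3 = (u + v)*(2*u^2 + 2*u*v + v^2) splits into three distinct lines over C (the quadratic factor has nonzero discriminant), so D_4. The Hessian of g at 0 has rank 0. Corank 2; j^3 = v*(u^2 + v^2) splits into three distinct lines over C (the quadratic factor has nonzero discriminant), so D_4. Both have type D_4, hence right-equivalent.

Yes.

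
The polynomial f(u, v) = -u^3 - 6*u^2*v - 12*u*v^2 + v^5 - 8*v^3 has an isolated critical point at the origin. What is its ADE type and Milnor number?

Type E_{8}, Milnor number mu = 8.

The Hessian of f at 0 has rank 0. Corank 2; j^3 = -(u + 2*v)^3 is a perfect cube, so E-series; the 5-jet and mu = 8 give E_8.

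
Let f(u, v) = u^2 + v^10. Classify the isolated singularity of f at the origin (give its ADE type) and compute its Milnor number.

The Hessian of f at 0 is [[2, 0], [0, 0]] with rank 1, so corank 1. A Groebner basis of the Jacobian ideal J(f) in C{u,v} is {v^9, u}; counting standard monomials gives mu = 9. Corank 1: A-series; mu = 9 gives A_9.

Type A_{9}, Milnor number mu = 9.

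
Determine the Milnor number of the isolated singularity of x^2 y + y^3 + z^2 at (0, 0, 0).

The Hessian of f at 0 has rank 1. Corank 2; j^3 = y*(x^2 + y^2) splits into three distinct lines over C (the quadratic factor has nonzero discriminant), so D_4.

4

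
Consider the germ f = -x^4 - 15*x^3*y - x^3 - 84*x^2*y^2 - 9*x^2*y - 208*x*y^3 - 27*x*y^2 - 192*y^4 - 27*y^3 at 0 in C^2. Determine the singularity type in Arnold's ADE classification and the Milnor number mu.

Type E7, Milnor number mu = 7.

The Hessian of f at 0 has rank 0. Corank 2; j^3 = -(x + 3*y)^3 is a perfect cube, so E-series; the 4-jet and mu = 7 give E_7.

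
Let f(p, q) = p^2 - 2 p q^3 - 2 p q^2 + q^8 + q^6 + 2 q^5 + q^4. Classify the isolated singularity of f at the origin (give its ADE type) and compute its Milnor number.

Type A7, Milnor number mu = 7.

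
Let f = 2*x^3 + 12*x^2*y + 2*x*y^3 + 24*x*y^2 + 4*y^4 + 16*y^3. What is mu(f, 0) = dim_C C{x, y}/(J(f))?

7

The Hessian of f at 0 has rank 0. Corank 2; j^3 = 2*(x + 2*y)^3 is a perfect cube, so E-series; the 4-jet and mu = 7 give E_7.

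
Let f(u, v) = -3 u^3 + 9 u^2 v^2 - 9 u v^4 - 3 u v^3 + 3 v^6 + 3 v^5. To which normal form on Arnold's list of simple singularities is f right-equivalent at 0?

The Hessian of f at 0 is [[0, 0], [0, 0]] with rank 0, so corank 2. A Groebner basis of the Jacobian ideal J(f) in C{u,v} is {-u^2 + v^4 - v^3/3, u^3, u^2*v + u^2/3 + v^3/9, -u^2 + u*v^2 - v^3/3}; counting standard monomials gives mu = 7. Corank 2; j^3 = -3*u^3 is a perfect cube, so E-series; the 4-jet and mu = 7 give E_7.

E7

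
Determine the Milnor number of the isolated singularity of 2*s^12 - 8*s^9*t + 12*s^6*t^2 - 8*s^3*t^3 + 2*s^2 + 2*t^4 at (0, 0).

3

The Hessian of f at 0 has rank 1. Corank 1: A-series; mu = 3 gives A_3.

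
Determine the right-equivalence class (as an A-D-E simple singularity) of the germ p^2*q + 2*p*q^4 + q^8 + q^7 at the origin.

D_9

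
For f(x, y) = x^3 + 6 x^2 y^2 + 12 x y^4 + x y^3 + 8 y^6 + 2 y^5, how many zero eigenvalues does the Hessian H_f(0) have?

The Hessian at 0 is [[0, 0], [0, 0]] of rank 0; hence corank 2.

2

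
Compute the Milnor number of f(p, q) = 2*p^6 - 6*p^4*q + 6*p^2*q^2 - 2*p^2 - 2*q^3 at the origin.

2

The Hessian of f at 0 is [[-4, 0], [0, 0]] with rank 1, so corank 1. A Groebner basis of the Jacobian ideal J(f) in C{p,q} is {q^2, p}; counting standard monomials gives mu = 2. Corank 1: A-series; mu = 2 gives A_2.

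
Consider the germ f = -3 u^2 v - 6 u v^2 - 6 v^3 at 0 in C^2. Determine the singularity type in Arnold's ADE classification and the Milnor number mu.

The Hessian of f at 0 has rank 0. Corank 2; j^3 = -3*v*(u^2 + 2*u*v + 2*v^2) splits into three distinct lines over C (the quadratic factor has nonzero discriminant), so D_4.

Type D_{4}, Milnor number mu = 4.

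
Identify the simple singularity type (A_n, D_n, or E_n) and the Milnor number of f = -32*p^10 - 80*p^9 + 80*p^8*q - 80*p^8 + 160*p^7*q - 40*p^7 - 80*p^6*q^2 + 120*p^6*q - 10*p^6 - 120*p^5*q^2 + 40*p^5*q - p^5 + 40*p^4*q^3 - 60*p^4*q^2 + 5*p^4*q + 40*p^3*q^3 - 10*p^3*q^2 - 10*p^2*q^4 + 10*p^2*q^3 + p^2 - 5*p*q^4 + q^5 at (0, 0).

Type A4, Milnor number mu = 4.

The Hessian of f at 0 has rank 1. Corank 1: A-series; mu = 4 gives A_4.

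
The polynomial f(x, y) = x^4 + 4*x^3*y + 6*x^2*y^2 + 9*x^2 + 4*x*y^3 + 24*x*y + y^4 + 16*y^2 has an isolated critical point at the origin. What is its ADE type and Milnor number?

Type A3, Milnor number mu = 3.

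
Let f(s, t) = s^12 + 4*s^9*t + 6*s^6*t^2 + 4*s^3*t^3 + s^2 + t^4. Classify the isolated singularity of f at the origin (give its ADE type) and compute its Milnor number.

Type A_3, Milnor number mu = 3.

The Hessian of f at 0 is [[2, 0], [0, 0]] with rank 1, so corank 1. A Groebner basis of the Jacobian ideal J(f) in C{s,t} is {t^3, s}; counting standard monomials gives mu = 3. Corank 1: A-series; mu = 3 gives A_3.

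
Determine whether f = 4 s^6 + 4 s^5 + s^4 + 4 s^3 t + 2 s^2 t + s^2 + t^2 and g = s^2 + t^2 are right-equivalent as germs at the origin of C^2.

The Hessian of f at 0 is [[2, 0], [0, 2]] with rank 2, so corank 0. A Groebner basis of the Jacobian ideal J(f) in C{s,t} is {s, t}; counting standard monomials gives mu = 1. Corank 0: nondegenerate Morse point, so A_1. The Hessian of g at 0 is [[2, 0], [0, 2]] with rank 2, so corank 0. A Groebner basis of the Jacobian ideal J(g) in C{s,t} is {s, t}; counting standard monomials gives mu = 1. Corank 0: nondegenerate Morse point, so A_1. Both have type A_1, hence right-equivalent.

Yes.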